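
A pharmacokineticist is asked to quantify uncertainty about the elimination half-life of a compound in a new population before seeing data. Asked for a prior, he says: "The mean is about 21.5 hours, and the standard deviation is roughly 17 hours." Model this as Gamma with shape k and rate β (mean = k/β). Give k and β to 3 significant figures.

k ≈ 1.6, β ≈ 0.0744

For Gamma(k, rate β): mean = k/β, variance = k/β², so CV = 1/√k.
CV = SD/mean = 17/21.5 = 0.7907, hence k = 1/CV² = 1.6.
Then β = k/mean = 1.6/21.5 = 0.0744.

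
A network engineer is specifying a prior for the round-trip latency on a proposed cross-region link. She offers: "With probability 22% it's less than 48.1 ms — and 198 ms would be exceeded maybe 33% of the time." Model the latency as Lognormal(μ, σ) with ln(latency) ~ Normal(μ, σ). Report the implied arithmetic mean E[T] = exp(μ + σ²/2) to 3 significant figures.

E[T] ≈ 234 ms

If T ~ Lognormal(μ,σ) then ln T ~ Normal(μ,σ), so the p-quantile of ln T is μ + z_p·σ.
ln(48.1) = 3.873 and ln(198) = 5.288; z_{0.22} = -0.7722, z_{0.67} = 0.4399.
σ = (5.288 − 3.873)/(0.4399 − (-0.7722)) = 1.167.
μ = 3.873 − (-0.7722)·1.167 = 4.775.
E[T] = exp(μ + σ²/2) = exp(4.775 + 0.6814) = 234 ms.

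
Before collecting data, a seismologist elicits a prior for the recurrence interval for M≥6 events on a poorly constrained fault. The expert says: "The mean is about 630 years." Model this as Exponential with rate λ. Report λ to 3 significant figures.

Exponential mean = 1/λ, so λ = 1/630.0 = 0.00159.

λ ≈ 0.00159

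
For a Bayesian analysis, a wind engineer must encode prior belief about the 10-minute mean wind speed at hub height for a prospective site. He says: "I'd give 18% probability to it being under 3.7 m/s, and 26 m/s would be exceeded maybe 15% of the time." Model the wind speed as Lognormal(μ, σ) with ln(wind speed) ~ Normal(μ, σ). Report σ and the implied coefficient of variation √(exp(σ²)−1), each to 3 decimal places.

If T ~ Lognormal(μ,σ) then ln T ~ Normal(μ,σ), so the p-quantile of ln T is μ + z_p·σ.
ln(3.7) = 1.308 and ln(26) = 3.258; z_{0.18} = -0.9154, z_{0.85} = 1.036.
σ = (3.258 − 1.308)/(1.036 − (-0.9154)) = 0.999.
μ = 1.308 − (-0.9154)·0.999 = 2.223.
CV = √(exp(σ²)−1) = √(exp(0.9979)−1) = 1.309.

σ ≈ 0.999, CV ≈ 1.309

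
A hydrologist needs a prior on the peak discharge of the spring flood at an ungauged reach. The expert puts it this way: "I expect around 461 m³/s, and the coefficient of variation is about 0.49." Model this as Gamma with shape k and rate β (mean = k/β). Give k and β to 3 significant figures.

For Gamma(k, rate β): mean = k/β, variance = k/β², so CV = 1/√k.
CV = 0.49, hence k = 1/CV² = 4.16.
Then β = k/mean = 4.16/461 = 0.00903.

k ≈ 4.16, β ≈ 0.00903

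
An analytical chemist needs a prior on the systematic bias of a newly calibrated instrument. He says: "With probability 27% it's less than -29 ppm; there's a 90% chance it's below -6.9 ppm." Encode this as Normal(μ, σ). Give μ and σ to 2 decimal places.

μ = -21.85, σ = 11.67

For Normal(μ,σ), the p-quantile is μ + z_p·σ. Here z_{0.27} = -0.6128, z_{0.9} = 1.282.
So -29 = μ − 0.6128σ and -6.9 = μ + 1.282σ.
Subtracting: σ = (-6.9 − -29)/(1.282 − (-0.6128)) = 11.67.
Then μ = -29 − (-0.6128)·11.67 = -21.85.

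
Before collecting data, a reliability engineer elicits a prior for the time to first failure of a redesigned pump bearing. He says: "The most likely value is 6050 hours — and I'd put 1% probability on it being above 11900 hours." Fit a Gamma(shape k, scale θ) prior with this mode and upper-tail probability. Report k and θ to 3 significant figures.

k ≈ 11.8, θ ≈ 562

Gamma(k,θ) with k>1 has mode (k−1)θ, so θ = 6050/(k−1).
Need P(X < 11900) = 0.99 with θ tied to k this way. Start at k = 2, θ = 6050: P(X<11900) ≈ 0.585.
Too low — raise k to concentrate. Iterating converges to k ≈ 11.8.
Then θ = 6050/(11.8−1) ≈ 562.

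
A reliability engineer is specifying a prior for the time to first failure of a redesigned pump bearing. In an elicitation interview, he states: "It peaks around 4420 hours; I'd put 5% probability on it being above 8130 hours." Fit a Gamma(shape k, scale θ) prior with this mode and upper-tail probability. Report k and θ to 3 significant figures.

Gamma(k,θ) with k>1 has mode (k−1)θ, so θ = 4420/(k−1).
Need P(X < 8130) = 0.95 with θ tied to k this way. Start at k = 2, θ = 4420: P(X<8130) ≈ 0.549.
Too low — raise k to concentrate. Iterating converges to k ≈ 8.5.
Then θ = 4420/(8.5−1) ≈ 590.

k ≈ 8.5, θ ≈ 590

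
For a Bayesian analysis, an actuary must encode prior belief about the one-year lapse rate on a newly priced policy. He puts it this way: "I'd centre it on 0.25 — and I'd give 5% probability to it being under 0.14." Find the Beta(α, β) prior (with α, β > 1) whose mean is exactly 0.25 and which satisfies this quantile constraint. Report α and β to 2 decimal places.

α ≈ 8.78, β ≈ 26.33

With mean 0.25 fixed, write α = 0.25s, β = 0.75s where s = α+β.
Need P(θ < 0.14) = 0.05 under Beta(0.25s, 0.75s). Normal approximation: (q−m)/√(m(1−m)/s) ≈ z_{0.05} = -1.64, so s ≈ 0.25·0.75·(-1.64)²/(0.14−0.25)² = 41.9.
At s = 41.9: P(θ<0.14) ≈ 0.035. Adjusting to match 0.05 gives s ≈ 35.11.
So α = 0.25·35.11 ≈ 8.78, β = 0.75·35.11 ≈ 26.33.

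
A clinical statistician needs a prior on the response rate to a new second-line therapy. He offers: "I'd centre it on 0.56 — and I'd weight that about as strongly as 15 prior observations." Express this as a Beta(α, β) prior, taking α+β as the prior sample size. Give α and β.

Under the effective-sample-size interpretation, Beta(α, β) has prior mean α/(α+β) and prior sample size α+β.
So α+β = 15 and α/(α+β) = 0.56, giving α = 0.56·15 = 8.4 and β = 15 − 8.4 = 6.6.

α = 8.4, β = 6.6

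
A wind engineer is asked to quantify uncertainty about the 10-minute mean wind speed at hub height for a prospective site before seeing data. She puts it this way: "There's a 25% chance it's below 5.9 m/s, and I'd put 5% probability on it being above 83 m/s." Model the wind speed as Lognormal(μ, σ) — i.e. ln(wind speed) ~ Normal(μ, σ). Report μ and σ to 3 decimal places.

μ ≈ 2.544, σ ≈ 1.140

If T ~ Lognormal(μ,σ) then ln T ~ Normal(μ,σ), so the p-quantile of ln T is μ + z_p·σ.
ln(5.9) = 1.775 and ln(83) = 4.419; z_{0.25} = -0.6745, z_{0.95} = 1.645.
σ = (4.419 − 1.775)/(1.645 − (-0.6745)) = 1.140.
μ = 1.775 − (-0.6745)·1.140 = 2.544.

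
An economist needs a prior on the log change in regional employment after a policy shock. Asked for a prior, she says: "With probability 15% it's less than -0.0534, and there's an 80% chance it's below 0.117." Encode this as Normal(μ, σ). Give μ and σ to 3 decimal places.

μ = 0.041, σ = 0.091

The p-quantile of Normal(μ,σ) is μ + z_p·σ, with z_{0.15} = -1.036 and z_{0.8} = 0.8416.
Eliminate σ: μ = (z₂·x₁ − z₁·x₂)/(z₂ − z₁) = (0.8416·-0.0534 − (-1.036)·0.117)/1.878 = 0.041.
Then σ = (x₂ − x₁)/(z₂ − z₁) = (0.117 − -0.0534)/1.878 = 0.091.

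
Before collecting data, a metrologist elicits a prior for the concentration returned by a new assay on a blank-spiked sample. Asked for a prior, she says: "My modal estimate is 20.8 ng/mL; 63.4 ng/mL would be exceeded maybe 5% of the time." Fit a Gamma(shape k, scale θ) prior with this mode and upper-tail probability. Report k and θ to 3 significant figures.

Gamma(k,θ) with k>1 has mode (k−1)θ, so θ = 20.8/(k−1).
Need P(X < 63.4) = 0.95 with θ tied to k this way. Start at k = 2, θ = 20.8: P(X<63.4) ≈ 0.808.
Too low — raise k to concentrate. Iterating converges to k ≈ 3.13.
Then θ = 20.8/(3.13−1) ≈ 9.77.

k ≈ 3.13, θ ≈ 9.77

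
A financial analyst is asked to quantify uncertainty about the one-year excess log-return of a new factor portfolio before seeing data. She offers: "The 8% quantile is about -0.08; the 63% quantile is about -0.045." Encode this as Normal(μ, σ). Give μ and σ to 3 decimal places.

μ = -0.052, σ = 0.020

The p-quantile of Normal(μ,σ) is μ + z_p·σ, with z_{0.08} = -1.405 and z_{0.63} = 0.3319.
Eliminate σ: μ = (z₂·x₁ − z₁·x₂)/(z₂ − z₁) = (0.3319·-0.08 − (-1.405)·-0.045)/1.737 = -0.052.
Then σ = (x₂ − x₁)/(z₂ − z₁) = (-0.045 − -0.08)/1.737 = 0.020.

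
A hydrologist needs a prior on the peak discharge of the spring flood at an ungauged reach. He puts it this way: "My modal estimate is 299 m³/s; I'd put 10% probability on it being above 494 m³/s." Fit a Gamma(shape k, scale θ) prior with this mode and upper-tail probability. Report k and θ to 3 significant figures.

Gamma(k,θ) with k>1 has mode (k−1)θ, so θ = 299/(k−1).
Need P(X < 494) = 0.9 with θ tied to k this way. Start at k = 2, θ = 299: P(X<494) ≈ 0.492.
Too low — raise k to concentrate. Iterating converges to k ≈ 8.48.
Then θ = 299/(8.48−1) ≈ 40.

k ≈ 8.48, θ ≈ 40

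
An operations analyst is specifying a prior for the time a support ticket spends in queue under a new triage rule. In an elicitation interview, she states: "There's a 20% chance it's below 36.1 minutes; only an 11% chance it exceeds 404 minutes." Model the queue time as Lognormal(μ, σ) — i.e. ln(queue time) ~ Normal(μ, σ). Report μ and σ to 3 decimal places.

μ ≈ 4.569, σ ≈ 1.168

If T ~ Lognormal(μ,σ) then ln T ~ Normal(μ,σ), so the p-quantile of ln T is μ + z_p·σ.
ln(36.1) = 3.586 and ln(404) = 6.001; z_{0.2} = -0.8416, z_{0.89} = 1.227.
σ = (6.001 − 3.586)/(1.227 − (-0.8416)) = 1.168.
μ = 3.586 − (-0.8416)·1.168 = 4.569.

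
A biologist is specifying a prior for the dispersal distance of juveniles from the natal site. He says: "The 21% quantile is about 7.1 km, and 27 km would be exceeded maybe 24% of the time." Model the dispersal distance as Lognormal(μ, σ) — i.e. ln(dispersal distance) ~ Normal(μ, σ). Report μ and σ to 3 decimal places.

μ ≈ 2.672, σ ≈ 0.883

If T ~ Lognormal(μ,σ) then ln T ~ Normal(μ,σ), so the p-quantile of ln T is μ + z_p·σ.
ln(7.1) = 1.96 and ln(27) = 3.296; z_{0.21} = -0.8064, z_{0.76} = 0.7063.
σ = (3.296 − 1.96)/(0.7063 − (-0.8064)) = 0.883.
μ = 1.96 − (-0.8064)·0.883 = 2.672.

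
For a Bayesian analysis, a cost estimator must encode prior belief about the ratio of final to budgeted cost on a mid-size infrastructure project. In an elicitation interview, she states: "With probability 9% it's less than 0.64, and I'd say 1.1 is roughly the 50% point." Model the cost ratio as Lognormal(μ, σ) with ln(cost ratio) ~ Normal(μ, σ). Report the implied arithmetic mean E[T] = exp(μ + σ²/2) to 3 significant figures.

E[T] ≈ 1.19

If T ~ Lognormal(μ,σ) then ln T ~ Normal(μ,σ), so the p-quantile of ln T is μ + z_p·σ.
ln(0.64) = -0.4463 and ln(1.1) = 0.09531; z_{0.09} = -1.341, z_{0.5} = 0.
σ = (0.09531 − -0.4463)/(0 − (-1.341)) = 0.404.
μ = -0.4463 − (-1.341)·0.404 = 0.095.
E[T] = exp(μ + σ²/2) = exp(0.095 + 0.0816) = 1.19.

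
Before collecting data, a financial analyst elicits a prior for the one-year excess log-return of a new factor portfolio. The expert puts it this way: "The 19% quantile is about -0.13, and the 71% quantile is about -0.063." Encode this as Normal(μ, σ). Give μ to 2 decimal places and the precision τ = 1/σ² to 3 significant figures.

μ = -0.09, τ = 456

The p-quantile of Normal(μ,σ) is μ + z_p·σ, with z_{0.19} = -0.8779 and z_{0.71} = 0.5534.
Eliminate σ: μ = (z₂·x₁ − z₁·x₂)/(z₂ − z₁) = (0.5534·-0.13 − (-0.8779)·-0.063)/1.431 = -0.09.
Then σ = (x₂ − x₁)/(z₂ − z₁) = (-0.063 − -0.13)/1.431 = 0.05.
Precision τ = 1/σ² = 1/0.04681² = 456.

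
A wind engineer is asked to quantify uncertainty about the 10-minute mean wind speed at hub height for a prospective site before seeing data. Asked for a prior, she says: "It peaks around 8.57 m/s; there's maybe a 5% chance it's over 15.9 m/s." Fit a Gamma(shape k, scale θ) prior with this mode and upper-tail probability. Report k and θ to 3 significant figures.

k ≈ 8.29, θ ≈ 1.18

Gamma(k,θ) with k>1 has mode (k−1)θ, so θ = 8.57/(k−1).
Need P(X < 15.9) = 0.95 with θ tied to k this way. Start at k = 2, θ = 8.57: P(X<15.9) ≈ 0.553.
Too low — raise k to concentrate. Iterating converges to k ≈ 8.29.
Then θ = 8.57/(8.29−1) ≈ 1.18.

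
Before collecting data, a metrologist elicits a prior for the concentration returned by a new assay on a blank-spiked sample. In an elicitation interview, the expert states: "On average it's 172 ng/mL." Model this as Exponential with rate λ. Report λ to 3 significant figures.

Exponential mean = 1/λ, so λ = 1/172.0 = 0.00581.

λ ≈ 0.00581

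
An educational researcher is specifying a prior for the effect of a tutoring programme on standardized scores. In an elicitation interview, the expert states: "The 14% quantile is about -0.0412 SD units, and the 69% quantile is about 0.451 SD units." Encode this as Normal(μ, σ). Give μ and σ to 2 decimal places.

μ = 0.30, σ = 0.31

For Normal(μ,σ), the p-quantile is μ + z_p·σ. Here z_{0.14} = -1.08, z_{0.69} = 0.4959.
So -0.0412 = μ − 1.08σ and 0.451 = μ + 0.4959σ.
Subtracting: σ = (0.451 − -0.0412)/(0.4959 − (-1.08)) = 0.31.
Then μ = -0.0412 − (-1.08)·0.31 = 0.30.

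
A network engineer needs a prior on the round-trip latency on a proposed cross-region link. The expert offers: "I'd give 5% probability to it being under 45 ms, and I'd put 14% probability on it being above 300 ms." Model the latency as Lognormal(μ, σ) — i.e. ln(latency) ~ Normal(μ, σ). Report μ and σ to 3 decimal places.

μ ≈ 4.952, σ ≈ 0.696

If T ~ Lognormal(μ,σ) then ln T ~ Normal(μ,σ), so the p-quantile of ln T is μ + z_p·σ.
ln(45) = 3.807 and ln(300) = 5.704; z_{0.05} = -1.645, z_{0.86} = 1.08.
σ = (5.704 − 3.807)/(1.08 − (-1.645)) = 0.696.
μ = 3.807 − (-1.645)·0.696 = 4.952.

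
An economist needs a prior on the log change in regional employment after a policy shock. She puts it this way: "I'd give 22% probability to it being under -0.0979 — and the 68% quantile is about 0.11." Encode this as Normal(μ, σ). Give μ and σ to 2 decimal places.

The p-quantile of Normal(μ,σ) is μ + z_p·σ, with z_{0.22} = -0.7722 and z_{0.68} = 0.4677.
Eliminate σ: μ = (z₂·x₁ − z₁·x₂)/(z₂ − z₁) = (0.4677·-0.0979 − (-0.7722)·0.11)/1.24 = 0.03.
Then σ = (x₂ − x₁)/(z₂ − z₁) = (0.11 − -0.0979)/1.24 = 0.17.

μ = 0.03, σ = 0.17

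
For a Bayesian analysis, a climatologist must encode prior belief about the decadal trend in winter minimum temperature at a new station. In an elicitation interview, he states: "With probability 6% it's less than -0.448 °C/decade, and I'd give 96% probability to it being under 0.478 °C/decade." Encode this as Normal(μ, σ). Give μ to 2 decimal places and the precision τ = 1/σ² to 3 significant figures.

For Normal(μ,σ), the p-quantile is μ + z_p·σ. Here z_{0.06} = -1.555, z_{0.96} = 1.751.
So -0.448 = μ − 1.555σ and 0.478 = μ + 1.751σ.
Subtracting: σ = (0.478 − -0.448)/(1.751 − (-1.555)) = 0.28.
Then μ = -0.448 − (-1.555)·0.28 = -0.01.
Precision τ = 1/σ² = 1/0.2801² = 12.7.

μ = -0.01, τ = 12.7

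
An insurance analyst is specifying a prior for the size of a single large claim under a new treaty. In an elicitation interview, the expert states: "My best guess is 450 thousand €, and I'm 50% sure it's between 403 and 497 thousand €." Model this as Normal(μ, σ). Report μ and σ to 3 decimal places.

μ = 450.000, σ = 69.682

A symmetric 50% interval runs μ ± z·σ with z = 0.6745.
Half-width = 47, so σ = 47/0.6745 = 69.682.
μ is the stated best guess, 450.000.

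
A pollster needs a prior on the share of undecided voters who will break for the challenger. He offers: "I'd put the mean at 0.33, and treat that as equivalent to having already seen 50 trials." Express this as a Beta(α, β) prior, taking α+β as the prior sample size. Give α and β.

Under the effective-sample-size interpretation, Beta(α, β) has prior mean α/(α+β) and prior sample size α+β.
So α+β = 50 and α/(α+β) = 0.33, giving α = 0.33·50 = 16.5 and β = 50 − 16.5 = 33.5.

α = 16.5, β = 33.5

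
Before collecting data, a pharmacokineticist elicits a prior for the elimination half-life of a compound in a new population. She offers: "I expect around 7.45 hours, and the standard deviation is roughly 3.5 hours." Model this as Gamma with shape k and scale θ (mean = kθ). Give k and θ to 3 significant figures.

k ≈ 4.53, θ ≈ 1.64

For Gamma(k, scale θ): mean = kθ, variance = kθ², so CV = 1/√k.
CV = SD/mean = 3.5/7.45 = 0.4698, hence k = 1/CV² = 4.53.
Then θ = mean/k = 7.45/4.53 = 1.64.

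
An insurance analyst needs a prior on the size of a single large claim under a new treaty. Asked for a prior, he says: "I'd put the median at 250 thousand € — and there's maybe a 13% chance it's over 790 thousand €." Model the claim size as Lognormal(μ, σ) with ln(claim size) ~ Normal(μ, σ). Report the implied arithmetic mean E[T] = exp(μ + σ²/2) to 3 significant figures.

If T ~ Lognormal(μ,σ) then ln T ~ Normal(μ,σ), so the p-quantile of ln T is μ + z_p·σ.
ln(250) = 5.521 and ln(790) = 6.672; z_{0.5} = 0, z_{0.87} = 1.126.
σ = (6.672 − 5.521)/(1.126 − (0)) = 1.021.
μ = 5.521 − (0)·1.021 = 5.521.
E[T] = exp(μ + σ²/2) = exp(5.521 + 0.5217) = 421 thousand €.

E[T] ≈ 421 thousand €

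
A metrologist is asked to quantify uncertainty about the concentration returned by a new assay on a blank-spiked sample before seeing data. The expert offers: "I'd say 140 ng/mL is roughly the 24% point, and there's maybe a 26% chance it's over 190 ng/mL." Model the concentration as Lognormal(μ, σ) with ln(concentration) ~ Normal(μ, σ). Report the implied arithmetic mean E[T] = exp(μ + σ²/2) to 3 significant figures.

E[T] ≈ 169 ng/mL

If T ~ Lognormal(μ,σ) then ln T ~ Normal(μ,σ), so the p-quantile of ln T is μ + z_p·σ.
ln(140) = 4.942 and ln(190) = 5.247; z_{0.24} = -0.7063, z_{0.74} = 0.6433.
σ = (5.247 − 4.942)/(0.6433 − (-0.7063)) = 0.226.
μ = 4.942 − (-0.7063)·0.226 = 5.101.
E[T] = exp(μ + σ²/2) = exp(5.101 + 0.0256) = 169 ng/mL.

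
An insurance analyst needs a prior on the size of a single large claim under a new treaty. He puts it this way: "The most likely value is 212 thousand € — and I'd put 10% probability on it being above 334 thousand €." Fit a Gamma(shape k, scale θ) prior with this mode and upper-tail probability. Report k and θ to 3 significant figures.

Gamma(k,θ) with k>1 has mode (k−1)θ, so θ = 212/(k−1).
Need P(X < 334) = 0.9 with θ tied to k this way. Start at k = 2, θ = 212: P(X<334) ≈ 0.467.
Too low — raise k to concentrate. Iterating converges to k ≈ 10.1.
Then θ = 212/(10.1−1) ≈ 23.4.

k ≈ 10.1, θ ≈ 23.4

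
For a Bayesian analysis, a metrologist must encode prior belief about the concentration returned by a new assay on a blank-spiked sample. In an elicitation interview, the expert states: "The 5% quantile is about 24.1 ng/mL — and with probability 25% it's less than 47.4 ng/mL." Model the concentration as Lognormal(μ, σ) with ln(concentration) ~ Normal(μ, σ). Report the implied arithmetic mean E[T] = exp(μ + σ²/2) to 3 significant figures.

If T ~ Lognormal(μ,σ) then ln T ~ Normal(μ,σ), so the p-quantile of ln T is μ + z_p·σ.
ln(24.1) = 3.182 and ln(47.4) = 3.859; z_{0.05} = -1.645, z_{0.25} = -0.6745.
σ = (3.859 − 3.182)/(-0.6745 − (-1.645)) = 0.697.
μ = 3.182 − (-1.645)·0.697 = 4.329.
E[T] = exp(μ + σ²/2) = exp(4.329 + 0.2430) = 96.7 ng/mL.

E[T] ≈ 96.7 ng/mL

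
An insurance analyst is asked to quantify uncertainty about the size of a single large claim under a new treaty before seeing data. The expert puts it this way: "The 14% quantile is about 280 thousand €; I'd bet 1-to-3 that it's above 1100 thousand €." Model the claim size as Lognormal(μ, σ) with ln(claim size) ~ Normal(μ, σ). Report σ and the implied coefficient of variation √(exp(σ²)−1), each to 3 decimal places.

If T ~ Lognormal(μ,σ) then ln T ~ Normal(μ,σ), so the p-quantile of ln T is μ + z_p·σ.
ln(280) = 5.635 and ln(1100) = 7.003; z_{0.14} = -1.08, z_{0.75} = 0.6745.
σ = (7.003 − 5.635)/(0.6745 − (-1.08)) = 0.780.
μ = 5.635 − (-1.08)·0.780 = 6.477.
CV = √(exp(σ²)−1) = √(exp(0.6080)−1) = 0.915.

σ ≈ 0.780, CV ≈ 0.915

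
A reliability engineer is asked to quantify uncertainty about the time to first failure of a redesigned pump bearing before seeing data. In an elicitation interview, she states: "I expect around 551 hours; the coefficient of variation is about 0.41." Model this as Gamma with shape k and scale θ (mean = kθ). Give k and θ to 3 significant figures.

k ≈ 5.95, θ ≈ 92.6

For Gamma(k, scale θ): mean = kθ, variance = kθ², so CV = 1/√k.
CV = 0.41, hence k = 1/CV² = 5.95.
Then θ = mean/k = 551/5.95 = 92.6.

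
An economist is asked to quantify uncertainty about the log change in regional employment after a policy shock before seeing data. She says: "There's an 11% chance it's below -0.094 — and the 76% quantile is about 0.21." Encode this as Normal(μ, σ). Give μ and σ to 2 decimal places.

μ = 0.10, σ = 0.16

The p-quantile of Normal(μ,σ) is μ + z_p·σ, with z_{0.11} = -1.227 and z_{0.76} = 0.7063.
Eliminate σ: μ = (z₂·x₁ − z₁·x₂)/(z₂ − z₁) = (0.7063·-0.094 − (-1.227)·0.21)/1.933 = 0.10.
Then σ = (x₂ − x₁)/(z₂ − z₁) = (0.21 − -0.094)/1.933 = 0.16.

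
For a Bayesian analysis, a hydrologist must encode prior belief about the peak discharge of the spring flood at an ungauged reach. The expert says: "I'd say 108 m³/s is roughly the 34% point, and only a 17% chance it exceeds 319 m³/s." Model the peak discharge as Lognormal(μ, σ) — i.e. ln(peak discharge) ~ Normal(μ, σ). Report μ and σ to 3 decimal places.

μ ≈ 5.009, σ ≈ 0.793

If T ~ Lognormal(μ,σ) then ln T ~ Normal(μ,σ), so the p-quantile of ln T is μ + z_p·σ.
ln(108) = 4.682 and ln(319) = 5.765; z_{0.34} = -0.4125, z_{0.83} = 0.9542.
σ = (5.765 − 4.682)/(0.9542 − (-0.4125)) = 0.793.
μ = 4.682 − (-0.4125)·0.793 = 5.009.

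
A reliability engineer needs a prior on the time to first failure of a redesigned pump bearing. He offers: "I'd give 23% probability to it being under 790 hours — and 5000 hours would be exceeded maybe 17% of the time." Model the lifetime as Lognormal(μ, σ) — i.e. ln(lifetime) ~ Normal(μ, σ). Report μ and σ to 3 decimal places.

μ ≈ 7.477, σ ≈ 1.090

If T ~ Lognormal(μ,σ) then ln T ~ Normal(μ,σ), so the p-quantile of ln T is μ + z_p·σ.
ln(790) = 6.672 and ln(5000) = 8.517; z_{0.23} = -0.7388, z_{0.83} = 0.9542.
σ = (8.517 − 6.672)/(0.9542 − (-0.7388)) = 1.090.
μ = 6.672 − (-0.7388)·1.090 = 7.477.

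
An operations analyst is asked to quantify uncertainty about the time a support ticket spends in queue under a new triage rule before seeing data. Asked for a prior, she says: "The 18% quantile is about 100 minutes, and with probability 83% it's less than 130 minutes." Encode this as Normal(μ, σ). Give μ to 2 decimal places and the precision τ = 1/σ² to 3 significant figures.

The p-quantile of Normal(μ,σ) is μ + z_p·σ, with z_{0.18} = -0.9154 and z_{0.83} = 0.9542.
Eliminate σ: μ = (z₂·x₁ − z₁·x₂)/(z₂ − z₁) = (0.9542·100 − (-0.9154)·130)/1.87 = 114.69.
Then σ = (x₂ − x₁)/(z₂ − z₁) = (130 − 100)/1.87 = 16.05.
Precision τ = 1/σ² = 1/16.05² = 0.00388.

μ = 114.69, τ = 0.00388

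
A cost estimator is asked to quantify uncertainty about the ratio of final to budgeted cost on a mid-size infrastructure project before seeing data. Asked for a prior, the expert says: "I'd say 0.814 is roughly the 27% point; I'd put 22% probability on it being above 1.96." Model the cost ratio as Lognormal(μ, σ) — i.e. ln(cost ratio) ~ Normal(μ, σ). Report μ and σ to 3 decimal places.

μ ≈ 0.183, σ ≈ 0.634

If T ~ Lognormal(μ,σ) then ln T ~ Normal(μ,σ), so the p-quantile of ln T is μ + z_p·σ.
ln(0.814) = -0.2058 and ln(1.96) = 0.6729; z_{0.27} = -0.6128, z_{0.78} = 0.7722.
σ = (0.6729 − -0.2058)/(0.7722 − (-0.6128)) = 0.634.
μ = -0.2058 − (-0.6128)·0.634 = 0.183.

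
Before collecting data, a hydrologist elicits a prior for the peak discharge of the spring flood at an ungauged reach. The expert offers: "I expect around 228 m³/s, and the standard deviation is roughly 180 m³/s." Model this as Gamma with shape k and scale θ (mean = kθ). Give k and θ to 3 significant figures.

k ≈ 1.6, θ ≈ 142

For Gamma(k, scale θ): mean = kθ, variance = kθ², so CV = 1/√k.
CV = SD/mean = 180/228 = 0.7895, hence k = 1/CV² = 1.6.
Then θ = mean/k = 228/1.6 = 142.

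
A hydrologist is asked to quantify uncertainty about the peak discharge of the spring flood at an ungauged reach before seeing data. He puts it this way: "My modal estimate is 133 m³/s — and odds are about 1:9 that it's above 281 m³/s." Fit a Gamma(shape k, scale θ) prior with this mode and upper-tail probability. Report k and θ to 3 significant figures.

Gamma(k,θ) with k>1 has mode (k−1)θ, so θ = 133/(k−1).
Need P(X < 281) = 0.9 with θ tied to k this way. Start at k = 2, θ = 133: P(X<281) ≈ 0.624.
Too low — raise k to concentrate. Iterating converges to k ≈ 4.43.
Then θ = 133/(4.43−1) ≈ 38.7.

k ≈ 4.43, θ ≈ 38.7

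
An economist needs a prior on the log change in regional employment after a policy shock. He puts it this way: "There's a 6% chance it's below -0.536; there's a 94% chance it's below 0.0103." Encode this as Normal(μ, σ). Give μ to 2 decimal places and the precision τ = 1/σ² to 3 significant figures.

For Normal(μ,σ), the p-quantile is μ + z_p·σ. Here z_{0.06} = -1.555, z_{0.94} = 1.555.
So -0.536 = μ − 1.555σ and 0.0103 = μ + 1.555σ.
Subtracting: σ = (0.0103 − -0.536)/(1.555 − (-1.555)) = 0.18.
Then μ = -0.536 − (-1.555)·0.18 = -0.26.
Precision τ = 1/σ² = 1/0.1757² = 32.4.

μ = -0.26, τ = 32.4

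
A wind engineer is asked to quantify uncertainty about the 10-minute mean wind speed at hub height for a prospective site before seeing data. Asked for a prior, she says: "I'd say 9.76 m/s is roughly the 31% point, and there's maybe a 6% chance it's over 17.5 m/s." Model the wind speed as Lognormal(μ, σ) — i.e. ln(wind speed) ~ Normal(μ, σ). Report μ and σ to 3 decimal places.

μ ≈ 2.419, σ ≈ 0.285

If T ~ Lognormal(μ,σ) then ln T ~ Normal(μ,σ), so the p-quantile of ln T is μ + z_p·σ.
ln(9.76) = 2.278 and ln(17.5) = 2.862; z_{0.31} = -0.4959, z_{0.94} = 1.555.
σ = (2.862 − 2.278)/(1.555 − (-0.4959)) = 0.285.
μ = 2.278 − (-0.4959)·0.285 = 2.419.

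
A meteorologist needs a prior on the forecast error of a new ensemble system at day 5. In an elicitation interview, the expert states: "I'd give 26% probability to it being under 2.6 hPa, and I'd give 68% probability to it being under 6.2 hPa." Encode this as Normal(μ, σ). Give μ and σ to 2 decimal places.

The p-quantile of Normal(μ,σ) is μ + z_p·σ, with z_{0.26} = -0.6433 and z_{0.68} = 0.4677.
Eliminate σ: μ = (z₂·x₁ − z₁·x₂)/(z₂ − z₁) = (0.4677·2.6 − (-0.6433)·6.2)/1.111 = 4.68.
Then σ = (x₂ − x₁)/(z₂ − z₁) = (6.2 − 2.6)/1.111 = 3.24.

μ = 4.68, σ = 3.24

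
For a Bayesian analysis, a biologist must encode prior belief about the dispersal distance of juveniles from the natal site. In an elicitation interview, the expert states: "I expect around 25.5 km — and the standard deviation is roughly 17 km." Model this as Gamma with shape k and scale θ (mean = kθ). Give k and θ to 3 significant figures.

k ≈ 2.25, θ ≈ 11.3

For Gamma(k, scale θ): mean = kθ, variance = kθ², so CV = 1/√k.
CV = SD/mean = 17/25.5 = 0.6667, hence k = 1/CV² = 2.25.
Then θ = mean/k = 25.5/2.25 = 11.3.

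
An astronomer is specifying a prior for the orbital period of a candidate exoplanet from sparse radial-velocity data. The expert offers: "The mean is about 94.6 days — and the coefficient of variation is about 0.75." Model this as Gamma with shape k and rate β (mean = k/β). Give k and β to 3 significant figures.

k ≈ 1.78, β ≈ 0.0188

For Gamma(k, rate β): mean = k/β, variance = k/β², so CV = 1/√k.
CV = 0.75, hence k = 1/CV² = 1.78.
Then β = k/mean = 1.78/94.6 = 0.0188.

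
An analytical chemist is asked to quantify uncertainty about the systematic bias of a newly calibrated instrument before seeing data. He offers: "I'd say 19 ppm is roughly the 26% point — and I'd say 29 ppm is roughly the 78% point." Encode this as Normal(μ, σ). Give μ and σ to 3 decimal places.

μ = 23.545, σ = 7.064

The p-quantile of Normal(μ,σ) is μ + z_p·σ, with z_{0.26} = -0.6433 and z_{0.78} = 0.7722.
Eliminate σ: μ = (z₂·x₁ − z₁·x₂)/(z₂ − z₁) = (0.7722·19 − (-0.6433)·29)/1.416 = 23.545.
Then σ = (x₂ − x₁)/(z₂ − z₁) = (29 − 19)/1.416 = 7.064.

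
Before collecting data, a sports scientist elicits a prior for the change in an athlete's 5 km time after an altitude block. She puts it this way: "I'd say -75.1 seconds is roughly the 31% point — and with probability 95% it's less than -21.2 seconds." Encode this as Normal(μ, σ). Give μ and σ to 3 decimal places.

For Normal(μ,σ), the p-quantile is μ + z_p·σ. Here z_{0.31} = -0.4959, z_{0.95} = 1.645.
So -75.1 = μ − 0.4959σ and -21.2 = μ + 1.645σ.
Subtracting: σ = (-21.2 − -75.1)/(1.645 − (-0.4959)) = 25.179.
Then μ = -75.1 − (-0.4959)·25.179 = -62.615.

μ = -62.615, σ = 25.179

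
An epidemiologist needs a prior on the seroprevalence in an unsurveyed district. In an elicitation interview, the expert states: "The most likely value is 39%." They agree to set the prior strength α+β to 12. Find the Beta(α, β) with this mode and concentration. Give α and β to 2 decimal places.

For α,β > 1 the Beta mode is (α−1)/(α+β−2). With α+β = 12, the mode is (α−1)/10.
Set (α−1)/10 = 0.39 → α = 1 + 0.39·10 = 4.90.
β = 12 − α = 7.10.

α = 4.90, β = 7.10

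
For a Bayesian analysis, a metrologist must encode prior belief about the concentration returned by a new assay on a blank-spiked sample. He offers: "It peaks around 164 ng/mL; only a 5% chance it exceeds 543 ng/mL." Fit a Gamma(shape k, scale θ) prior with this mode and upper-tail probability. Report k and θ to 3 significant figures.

k ≈ 2.82, θ ≈ 90.1

Gamma(k,θ) with k>1 has mode (k−1)θ, so θ = 164/(k−1).
Need P(X < 543) = 0.95 with θ tied to k this way. Start at k = 2, θ = 164: P(X<543) ≈ 0.843.
Too low — raise k to concentrate. Iterating converges to k ≈ 2.82.
Then θ = 164/(2.82−1) ≈ 90.1.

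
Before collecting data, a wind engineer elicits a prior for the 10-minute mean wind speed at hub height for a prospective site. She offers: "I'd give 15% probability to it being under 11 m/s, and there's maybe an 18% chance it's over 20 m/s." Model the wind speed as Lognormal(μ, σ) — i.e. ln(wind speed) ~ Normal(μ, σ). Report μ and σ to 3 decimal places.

If T ~ Lognormal(μ,σ) then ln T ~ Normal(μ,σ), so the p-quantile of ln T is μ + z_p·σ.
ln(11) = 2.398 and ln(20) = 2.996; z_{0.15} = -1.036, z_{0.82} = 0.9154.
σ = (2.996 − 2.398)/(0.9154 − (-1.036)) = 0.306.
μ = 2.398 − (-1.036)·0.306 = 2.715.

μ ≈ 2.715, σ ≈ 0.306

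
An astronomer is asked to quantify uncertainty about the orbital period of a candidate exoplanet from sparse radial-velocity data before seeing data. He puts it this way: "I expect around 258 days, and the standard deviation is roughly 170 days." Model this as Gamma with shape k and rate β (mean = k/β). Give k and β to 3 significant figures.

k ≈ 2.3, β ≈ 0.00893

For Gamma(k, rate β): mean = k/β, variance = k/β², so CV = 1/√k.
CV = SD/mean = 170/258 = 0.6589, hence k = 1/CV² = 2.3.
Then β = k/mean = 2.3/258 = 0.00893.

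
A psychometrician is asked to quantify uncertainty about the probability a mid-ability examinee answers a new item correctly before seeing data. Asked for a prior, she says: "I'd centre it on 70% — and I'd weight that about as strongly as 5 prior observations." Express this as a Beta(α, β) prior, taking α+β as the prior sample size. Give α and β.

Under the effective-sample-size interpretation, Beta(α, β) has prior mean α/(α+β) and prior sample size α+β.
So α+β = 5 and α/(α+β) = 0.7, giving α = 0.7·5 = 3.5 and β = 5 − 3.5 = 1.5.

α = 3.5, β = 1.5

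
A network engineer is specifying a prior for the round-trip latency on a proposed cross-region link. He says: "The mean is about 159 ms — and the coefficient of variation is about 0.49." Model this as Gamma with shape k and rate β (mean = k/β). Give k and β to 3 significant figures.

For Gamma(k, rate β): mean = k/β, variance = k/β², so CV = 1/√k.
CV = 0.49, hence k = 1/CV² = 4.16.
Then β = k/mean = 4.16/159 = 0.0262.

k ≈ 4.16, β ≈ 0.0262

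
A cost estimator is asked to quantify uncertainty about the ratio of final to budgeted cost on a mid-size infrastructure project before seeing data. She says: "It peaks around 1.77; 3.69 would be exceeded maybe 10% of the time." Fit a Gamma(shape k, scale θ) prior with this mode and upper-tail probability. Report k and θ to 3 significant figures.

Gamma(k,θ) with k>1 has mode (k−1)θ, so θ = 1.77/(k−1).
Need P(X < 3.69) = 0.9 with θ tied to k this way. Start at k = 2, θ = 1.77: P(X<3.69) ≈ 0.616.
Too low — raise k to concentrate. Iterating converges to k ≈ 4.56.
Then θ = 1.77/(4.56−1) ≈ 0.497.

k ≈ 4.56, θ ≈ 0.497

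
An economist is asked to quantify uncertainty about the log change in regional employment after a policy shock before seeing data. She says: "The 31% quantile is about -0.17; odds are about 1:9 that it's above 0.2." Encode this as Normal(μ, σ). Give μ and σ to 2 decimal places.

μ = -0.07, σ = 0.21

The p-quantile of Normal(μ,σ) is μ + z_p·σ, with z_{0.31} = -0.4959 and z_{0.9} = 1.282.
Eliminate σ: μ = (z₂·x₁ − z₁·x₂)/(z₂ − z₁) = (1.282·-0.17 − (-0.4959)·0.2)/1.777 = -0.07.
Then σ = (x₂ − x₁)/(z₂ − z₁) = (0.2 − -0.17)/1.777 = 0.21.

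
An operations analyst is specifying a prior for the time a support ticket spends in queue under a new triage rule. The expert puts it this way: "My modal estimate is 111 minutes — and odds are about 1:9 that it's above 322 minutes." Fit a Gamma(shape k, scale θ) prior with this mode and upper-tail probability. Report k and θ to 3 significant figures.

Gamma(k,θ) with k>1 has mode (k−1)θ, so θ = 111/(k−1).
Need P(X < 322) = 0.9 with θ tied to k this way. Start at k = 2, θ = 111: P(X<322) ≈ 0.786.
Too low — raise k to concentrate. Iterating converges to k ≈ 2.68.
Then θ = 111/(2.68−1) ≈ 66.1.

k ≈ 2.68, θ ≈ 66.1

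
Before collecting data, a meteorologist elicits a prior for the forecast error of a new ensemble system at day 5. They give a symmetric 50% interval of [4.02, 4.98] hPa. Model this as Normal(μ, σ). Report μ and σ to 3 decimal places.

μ = 4.500, σ = 0.712

A symmetric 50% interval runs μ ± z·σ with z = 0.6745.
Half-width = 0.48, so σ = 0.48/0.6745 = 0.712.
μ is the interval midpoint, 4.500.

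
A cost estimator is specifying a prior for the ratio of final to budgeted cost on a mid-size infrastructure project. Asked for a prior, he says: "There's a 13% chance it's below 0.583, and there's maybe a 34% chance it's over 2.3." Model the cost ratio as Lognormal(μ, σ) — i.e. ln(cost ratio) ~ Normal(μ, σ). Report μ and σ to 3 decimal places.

μ ≈ 0.465, σ ≈ 0.892

If T ~ Lognormal(μ,σ) then ln T ~ Normal(μ,σ), so the p-quantile of ln T is μ + z_p·σ.
ln(0.583) = -0.5396 and ln(2.3) = 0.8329; z_{0.13} = -1.126, z_{0.66} = 0.4125.
σ = (0.8329 − -0.5396)/(0.4125 − (-1.126)) = 0.892.
μ = -0.5396 − (-1.126)·0.892 = 0.465.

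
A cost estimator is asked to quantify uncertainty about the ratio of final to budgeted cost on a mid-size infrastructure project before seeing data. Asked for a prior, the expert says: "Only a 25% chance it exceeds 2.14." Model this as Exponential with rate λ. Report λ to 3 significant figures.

P(T > 2.14) = e^(−λ·2.14) = 0.25, so λ = −ln(0.25)/2.14 = 0.648.

λ ≈ 0.648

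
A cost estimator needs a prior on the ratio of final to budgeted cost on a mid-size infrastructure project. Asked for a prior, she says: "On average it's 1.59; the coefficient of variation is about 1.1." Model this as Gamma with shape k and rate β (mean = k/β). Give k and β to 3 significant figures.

k ≈ 0.826, β ≈ 0.52

For Gamma(k, rate β): mean = k/β, variance = k/β², so CV = 1/√k.
CV = 1.1, hence k = 1/CV² = 0.826.
Then β = k/mean = 0.826/1.59 = 0.52.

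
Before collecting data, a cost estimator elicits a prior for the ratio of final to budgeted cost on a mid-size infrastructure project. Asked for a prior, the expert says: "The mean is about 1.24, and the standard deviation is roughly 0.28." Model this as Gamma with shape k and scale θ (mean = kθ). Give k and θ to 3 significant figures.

For Gamma(k, scale θ): mean = kθ, variance = kθ², so CV = 1/√k.
CV = SD/mean = 0.28/1.24 = 0.2258, hence k = 1/CV² = 19.6.
Then θ = mean/k = 1.24/19.6 = 0.0632.

k ≈ 19.6, θ ≈ 0.0632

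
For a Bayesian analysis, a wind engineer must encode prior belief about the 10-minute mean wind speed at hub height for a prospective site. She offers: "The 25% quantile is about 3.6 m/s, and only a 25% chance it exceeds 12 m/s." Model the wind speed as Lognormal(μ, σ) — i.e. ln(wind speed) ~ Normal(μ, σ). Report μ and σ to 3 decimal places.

If T ~ Lognormal(μ,σ) then ln T ~ Normal(μ,σ), so the p-quantile of ln T is μ + z_p·σ.
ln(3.6) = 1.281 and ln(12) = 2.485; z_{0.25} = -0.6745, z_{0.75} = 0.6745.
σ = (2.485 − 1.281)/(0.6745 − (-0.6745)) = 0.893.
μ = 1.281 − (-0.6745)·0.893 = 1.883.

μ ≈ 1.883, σ ≈ 0.893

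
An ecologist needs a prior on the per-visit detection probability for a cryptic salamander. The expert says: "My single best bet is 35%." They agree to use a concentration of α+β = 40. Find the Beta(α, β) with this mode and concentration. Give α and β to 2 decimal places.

For α,β > 1 the Beta mode is (α−1)/(α+β−2). With α+β = 40, the mode is (α−1)/38.
Set (α−1)/38 = 0.35 → α = 1 + 0.35·38 = 14.30.
β = 40 − α = 25.70.

α = 14.30, β = 25.70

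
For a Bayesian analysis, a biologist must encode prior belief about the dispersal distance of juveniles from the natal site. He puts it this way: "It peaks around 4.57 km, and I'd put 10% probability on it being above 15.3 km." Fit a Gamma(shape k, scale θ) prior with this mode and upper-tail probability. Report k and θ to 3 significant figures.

k ≈ 2.29, θ ≈ 3.55

Gamma(k,θ) with k>1 has mode (k−1)θ, so θ = 4.57/(k−1).
Need P(X < 15.3) = 0.9 with θ tied to k this way. Start at k = 2, θ = 4.57: P(X<15.3) ≈ 0.847.
Too low — raise k to concentrate. Iterating converges to k ≈ 2.29.
Then θ = 4.57/(2.29−1) ≈ 3.55.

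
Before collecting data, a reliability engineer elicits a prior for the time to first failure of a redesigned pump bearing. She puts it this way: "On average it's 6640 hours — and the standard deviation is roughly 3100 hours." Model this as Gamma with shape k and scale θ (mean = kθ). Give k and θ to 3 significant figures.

For Gamma(k, scale θ): mean = kθ, variance = kθ², so CV = 1/√k.
CV = SD/mean = 3100/6640 = 0.4669, hence k = 1/CV² = 4.59.
Then θ = mean/k = 6640/4.59 = 1450.

k ≈ 4.59, θ ≈ 1450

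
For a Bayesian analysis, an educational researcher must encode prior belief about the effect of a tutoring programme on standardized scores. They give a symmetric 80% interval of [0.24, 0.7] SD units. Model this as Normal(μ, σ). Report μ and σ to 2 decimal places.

A symmetric 80% interval runs μ ± z·σ with z = 1.282.
Half-width = 0.23, so σ = 0.23/1.282 = 0.18.
μ is the interval midpoint, 0.47.

μ = 0.47, σ = 0.18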